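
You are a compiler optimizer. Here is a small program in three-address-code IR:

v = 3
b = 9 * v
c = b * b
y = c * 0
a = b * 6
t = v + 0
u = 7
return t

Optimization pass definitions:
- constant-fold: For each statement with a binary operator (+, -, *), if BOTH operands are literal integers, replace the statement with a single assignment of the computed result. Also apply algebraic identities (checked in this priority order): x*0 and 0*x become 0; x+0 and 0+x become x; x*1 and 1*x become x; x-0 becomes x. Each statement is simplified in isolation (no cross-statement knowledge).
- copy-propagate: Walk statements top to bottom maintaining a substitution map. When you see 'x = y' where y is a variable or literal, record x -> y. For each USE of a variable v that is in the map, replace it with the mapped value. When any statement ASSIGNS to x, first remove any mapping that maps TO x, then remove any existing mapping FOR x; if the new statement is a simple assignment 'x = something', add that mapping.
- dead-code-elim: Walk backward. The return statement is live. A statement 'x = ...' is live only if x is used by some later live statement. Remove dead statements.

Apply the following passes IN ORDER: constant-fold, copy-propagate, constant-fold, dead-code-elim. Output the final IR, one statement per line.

Initial IR:
  v = 3
  b = 9 * v
  c = b * b
  y = c * 0
  a = b * 6
  t = v + 0
  u = 7
  return t
After constant-fold (8 stmts):
  v = 3
  b = 9 * v
  c = b * b
  y = 0
  a = b * 6
  t = v
  u = 7
  return t
After copy-propagate (8 stmts):
  v = 3
  b = 9 * 3
  c = b * b
  y = 0
  a = b * 6
  t = 3
  u = 7
  return 3
After constant-fold (8 stmts):
  v = 3
  b = 27
  c = b * b
  y = 0
  a = b * 6
  t = 3
  u = 7
  return 3
After dead-code-elim (1 stmts):
  return 3

Answer: return 3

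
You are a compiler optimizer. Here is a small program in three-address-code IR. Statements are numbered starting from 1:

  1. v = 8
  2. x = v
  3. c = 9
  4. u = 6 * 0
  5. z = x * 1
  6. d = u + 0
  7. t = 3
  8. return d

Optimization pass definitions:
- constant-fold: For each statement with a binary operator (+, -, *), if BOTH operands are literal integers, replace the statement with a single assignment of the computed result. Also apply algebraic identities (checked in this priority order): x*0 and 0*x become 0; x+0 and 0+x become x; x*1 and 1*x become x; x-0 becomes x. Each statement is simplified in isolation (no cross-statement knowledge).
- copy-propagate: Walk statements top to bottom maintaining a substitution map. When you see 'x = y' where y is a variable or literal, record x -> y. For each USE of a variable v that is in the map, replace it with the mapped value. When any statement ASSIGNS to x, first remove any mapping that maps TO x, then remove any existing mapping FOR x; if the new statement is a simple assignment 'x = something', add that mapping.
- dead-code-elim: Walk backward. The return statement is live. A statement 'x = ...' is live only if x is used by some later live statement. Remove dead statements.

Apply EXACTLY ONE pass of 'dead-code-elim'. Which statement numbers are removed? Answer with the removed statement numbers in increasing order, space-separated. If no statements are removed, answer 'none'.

Answer: 1 2 3 5 7

Derivation:
Backward liveness scan:
Stmt 1 'v = 8': DEAD (v not in live set [])
Stmt 2 'x = v': DEAD (x not in live set [])
Stmt 3 'c = 9': DEAD (c not in live set [])
Stmt 4 'u = 6 * 0': KEEP (u is live); live-in = []
Stmt 5 'z = x * 1': DEAD (z not in live set ['u'])
Stmt 6 'd = u + 0': KEEP (d is live); live-in = ['u']
Stmt 7 't = 3': DEAD (t not in live set ['d'])
Stmt 8 'return d': KEEP (return); live-in = ['d']
Removed statement numbers: [1, 2, 3, 5, 7]
Surviving IR:
  u = 6 * 0
  d = u + 0
  return d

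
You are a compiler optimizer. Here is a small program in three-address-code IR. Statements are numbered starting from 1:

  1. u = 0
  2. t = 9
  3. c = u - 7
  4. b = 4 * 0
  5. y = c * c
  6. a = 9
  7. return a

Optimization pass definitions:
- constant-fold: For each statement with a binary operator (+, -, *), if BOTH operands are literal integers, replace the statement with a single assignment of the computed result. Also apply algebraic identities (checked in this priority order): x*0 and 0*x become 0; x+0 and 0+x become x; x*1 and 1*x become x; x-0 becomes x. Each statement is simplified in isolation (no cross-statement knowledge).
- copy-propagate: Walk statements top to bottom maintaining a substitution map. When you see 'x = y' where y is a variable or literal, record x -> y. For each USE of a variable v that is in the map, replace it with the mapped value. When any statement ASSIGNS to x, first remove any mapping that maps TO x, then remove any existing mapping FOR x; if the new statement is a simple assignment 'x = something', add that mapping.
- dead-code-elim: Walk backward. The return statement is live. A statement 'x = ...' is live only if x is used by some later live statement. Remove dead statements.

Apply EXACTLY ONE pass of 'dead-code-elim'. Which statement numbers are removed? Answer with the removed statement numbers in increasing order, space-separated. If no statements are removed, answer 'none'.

Backward liveness scan:
Stmt 1 'u = 0': DEAD (u not in live set [])
Stmt 2 't = 9': DEAD (t not in live set [])
Stmt 3 'c = u - 7': DEAD (c not in live set [])
Stmt 4 'b = 4 * 0': DEAD (b not in live set [])
Stmt 5 'y = c * c': DEAD (y not in live set [])
Stmt 6 'a = 9': KEEP (a is live); live-in = []
Stmt 7 'return a': KEEP (return); live-in = ['a']
Removed statement numbers: [1, 2, 3, 4, 5]
Surviving IR:
  a = 9
  return a

Answer: 1 2 3 4 5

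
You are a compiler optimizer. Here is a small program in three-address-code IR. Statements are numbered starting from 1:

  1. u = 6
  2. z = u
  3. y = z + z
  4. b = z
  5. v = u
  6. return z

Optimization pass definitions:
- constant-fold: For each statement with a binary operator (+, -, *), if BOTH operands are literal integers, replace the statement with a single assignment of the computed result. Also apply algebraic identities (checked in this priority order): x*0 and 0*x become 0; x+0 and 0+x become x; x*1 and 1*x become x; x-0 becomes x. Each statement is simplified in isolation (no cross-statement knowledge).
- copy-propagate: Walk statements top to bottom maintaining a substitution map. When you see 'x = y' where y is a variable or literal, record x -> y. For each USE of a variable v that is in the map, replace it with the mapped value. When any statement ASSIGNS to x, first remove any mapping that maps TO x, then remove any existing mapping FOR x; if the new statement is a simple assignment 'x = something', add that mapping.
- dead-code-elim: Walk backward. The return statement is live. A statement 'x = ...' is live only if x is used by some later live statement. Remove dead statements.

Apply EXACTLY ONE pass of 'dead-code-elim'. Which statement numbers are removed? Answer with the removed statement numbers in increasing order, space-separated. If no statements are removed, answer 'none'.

Answer: 3 4 5

Derivation:
Backward liveness scan:
Stmt 1 'u = 6': KEEP (u is live); live-in = []
Stmt 2 'z = u': KEEP (z is live); live-in = ['u']
Stmt 3 'y = z + z': DEAD (y not in live set ['z'])
Stmt 4 'b = z': DEAD (b not in live set ['z'])
Stmt 5 'v = u': DEAD (v not in live set ['z'])
Stmt 6 'return z': KEEP (return); live-in = ['z']
Removed statement numbers: [3, 4, 5]
Surviving IR:
  u = 6
  z = u
  return z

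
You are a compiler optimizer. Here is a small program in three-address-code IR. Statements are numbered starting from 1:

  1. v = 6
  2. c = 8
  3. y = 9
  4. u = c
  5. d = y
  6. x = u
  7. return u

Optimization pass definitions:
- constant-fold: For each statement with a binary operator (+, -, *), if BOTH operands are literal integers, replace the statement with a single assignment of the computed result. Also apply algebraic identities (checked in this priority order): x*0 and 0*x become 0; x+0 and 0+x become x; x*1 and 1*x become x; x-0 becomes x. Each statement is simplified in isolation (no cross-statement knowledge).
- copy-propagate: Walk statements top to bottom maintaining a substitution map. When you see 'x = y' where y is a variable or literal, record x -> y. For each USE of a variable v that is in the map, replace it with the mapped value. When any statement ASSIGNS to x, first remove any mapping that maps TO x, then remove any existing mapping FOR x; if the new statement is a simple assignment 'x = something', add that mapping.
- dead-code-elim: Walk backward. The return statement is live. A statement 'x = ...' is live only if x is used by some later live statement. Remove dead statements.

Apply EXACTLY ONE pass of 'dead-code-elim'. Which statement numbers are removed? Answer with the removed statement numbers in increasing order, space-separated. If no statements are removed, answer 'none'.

Backward liveness scan:
Stmt 1 'v = 6': DEAD (v not in live set [])
Stmt 2 'c = 8': KEEP (c is live); live-in = []
Stmt 3 'y = 9': DEAD (y not in live set ['c'])
Stmt 4 'u = c': KEEP (u is live); live-in = ['c']
Stmt 5 'd = y': DEAD (d not in live set ['u'])
Stmt 6 'x = u': DEAD (x not in live set ['u'])
Stmt 7 'return u': KEEP (return); live-in = ['u']
Removed statement numbers: [1, 3, 5, 6]
Surviving IR:
  c = 8
  u = c
  return u

Answer: 1 3 5 6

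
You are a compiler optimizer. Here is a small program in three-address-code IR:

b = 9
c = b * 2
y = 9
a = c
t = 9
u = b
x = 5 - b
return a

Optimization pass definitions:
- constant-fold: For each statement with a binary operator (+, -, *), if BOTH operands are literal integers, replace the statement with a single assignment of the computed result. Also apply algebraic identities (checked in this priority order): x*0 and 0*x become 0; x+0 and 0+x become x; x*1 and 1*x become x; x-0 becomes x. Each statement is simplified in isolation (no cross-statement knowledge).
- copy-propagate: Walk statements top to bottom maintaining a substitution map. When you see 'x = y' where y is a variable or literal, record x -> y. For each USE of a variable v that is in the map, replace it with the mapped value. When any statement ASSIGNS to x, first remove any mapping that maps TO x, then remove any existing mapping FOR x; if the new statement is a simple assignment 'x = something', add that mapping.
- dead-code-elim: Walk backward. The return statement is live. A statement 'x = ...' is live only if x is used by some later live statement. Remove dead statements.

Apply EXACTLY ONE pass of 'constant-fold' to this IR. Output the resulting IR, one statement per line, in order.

Answer: b = 9
c = b * 2
y = 9
a = c
t = 9
u = b
x = 5 - b
return a

Derivation:
Applying constant-fold statement-by-statement:
  [1] b = 9  (unchanged)
  [2] c = b * 2  (unchanged)
  [3] y = 9  (unchanged)
  [4] a = c  (unchanged)
  [5] t = 9  (unchanged)
  [6] u = b  (unchanged)
  [7] x = 5 - b  (unchanged)
  [8] return a  (unchanged)
Result (8 stmts):
  b = 9
  c = b * 2
  y = 9
  a = c
  t = 9
  u = b
  x = 5 - b
  return a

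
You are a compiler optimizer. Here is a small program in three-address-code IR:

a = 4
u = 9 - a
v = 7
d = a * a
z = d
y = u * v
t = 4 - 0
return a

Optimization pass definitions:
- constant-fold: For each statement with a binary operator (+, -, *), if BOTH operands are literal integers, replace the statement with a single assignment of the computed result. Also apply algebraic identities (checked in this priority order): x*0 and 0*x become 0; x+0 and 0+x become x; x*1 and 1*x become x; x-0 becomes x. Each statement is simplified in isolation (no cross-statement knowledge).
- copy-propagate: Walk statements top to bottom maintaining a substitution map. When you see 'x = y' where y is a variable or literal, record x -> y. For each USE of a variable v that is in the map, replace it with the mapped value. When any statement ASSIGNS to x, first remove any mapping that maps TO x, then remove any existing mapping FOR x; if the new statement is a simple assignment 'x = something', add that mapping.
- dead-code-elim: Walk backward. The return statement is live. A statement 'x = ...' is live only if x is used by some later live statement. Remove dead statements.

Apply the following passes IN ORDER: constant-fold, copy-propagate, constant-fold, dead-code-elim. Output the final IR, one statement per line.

Initial IR:
  a = 4
  u = 9 - a
  v = 7
  d = a * a
  z = d
  y = u * v
  t = 4 - 0
  return a
After constant-fold (8 stmts):
  a = 4
  u = 9 - a
  v = 7
  d = a * a
  z = d
  y = u * v
  t = 4
  return a
After copy-propagate (8 stmts):
  a = 4
  u = 9 - 4
  v = 7
  d = 4 * 4
  z = d
  y = u * 7
  t = 4
  return 4
After constant-fold (8 stmts):
  a = 4
  u = 5
  v = 7
  d = 16
  z = d
  y = u * 7
  t = 4
  return 4
After dead-code-elim (1 stmts):
  return 4

Answer: return 4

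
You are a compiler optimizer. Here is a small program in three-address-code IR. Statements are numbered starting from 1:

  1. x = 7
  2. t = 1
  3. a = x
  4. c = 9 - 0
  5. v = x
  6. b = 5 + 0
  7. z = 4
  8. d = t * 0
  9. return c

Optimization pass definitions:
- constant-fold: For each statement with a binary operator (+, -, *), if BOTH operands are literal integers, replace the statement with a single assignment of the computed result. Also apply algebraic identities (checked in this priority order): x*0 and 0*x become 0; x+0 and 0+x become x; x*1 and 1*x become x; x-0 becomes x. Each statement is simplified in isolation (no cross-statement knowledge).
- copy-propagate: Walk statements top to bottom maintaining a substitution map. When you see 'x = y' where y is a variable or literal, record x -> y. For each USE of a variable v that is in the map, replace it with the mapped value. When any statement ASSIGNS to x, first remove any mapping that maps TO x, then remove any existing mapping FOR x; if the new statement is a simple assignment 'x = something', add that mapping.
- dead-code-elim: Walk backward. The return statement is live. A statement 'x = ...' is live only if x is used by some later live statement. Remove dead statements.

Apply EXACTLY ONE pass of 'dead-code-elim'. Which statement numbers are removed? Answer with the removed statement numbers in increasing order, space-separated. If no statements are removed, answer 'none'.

Backward liveness scan:
Stmt 1 'x = 7': DEAD (x not in live set [])
Stmt 2 't = 1': DEAD (t not in live set [])
Stmt 3 'a = x': DEAD (a not in live set [])
Stmt 4 'c = 9 - 0': KEEP (c is live); live-in = []
Stmt 5 'v = x': DEAD (v not in live set ['c'])
Stmt 6 'b = 5 + 0': DEAD (b not in live set ['c'])
Stmt 7 'z = 4': DEAD (z not in live set ['c'])
Stmt 8 'd = t * 0': DEAD (d not in live set ['c'])
Stmt 9 'return c': KEEP (return); live-in = ['c']
Removed statement numbers: [1, 2, 3, 5, 6, 7, 8]
Surviving IR:
  c = 9 - 0
  return c

Answer: 1 2 3 5 6 7 8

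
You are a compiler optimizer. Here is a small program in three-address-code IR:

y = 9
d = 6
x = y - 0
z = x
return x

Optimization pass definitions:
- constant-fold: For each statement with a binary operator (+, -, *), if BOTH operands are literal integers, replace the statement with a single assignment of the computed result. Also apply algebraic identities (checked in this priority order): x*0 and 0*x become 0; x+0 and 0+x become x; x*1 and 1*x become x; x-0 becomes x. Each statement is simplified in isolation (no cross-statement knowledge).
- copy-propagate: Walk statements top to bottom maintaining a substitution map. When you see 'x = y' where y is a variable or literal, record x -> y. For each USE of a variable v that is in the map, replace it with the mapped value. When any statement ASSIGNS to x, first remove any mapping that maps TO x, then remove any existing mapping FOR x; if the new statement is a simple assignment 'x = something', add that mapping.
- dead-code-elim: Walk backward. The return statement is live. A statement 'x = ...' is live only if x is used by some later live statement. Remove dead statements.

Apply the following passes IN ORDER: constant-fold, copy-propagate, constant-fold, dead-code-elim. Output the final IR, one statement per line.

Answer: return 9

Derivation:
Initial IR:
  y = 9
  d = 6
  x = y - 0
  z = x
  return x
After constant-fold (5 stmts):
  y = 9
  d = 6
  x = y
  z = x
  return x
After copy-propagate (5 stmts):
  y = 9
  d = 6
  x = 9
  z = 9
  return 9
After constant-fold (5 stmts):
  y = 9
  d = 6
  x = 9
  z = 9
  return 9
After dead-code-elim (1 stmts):
  return 9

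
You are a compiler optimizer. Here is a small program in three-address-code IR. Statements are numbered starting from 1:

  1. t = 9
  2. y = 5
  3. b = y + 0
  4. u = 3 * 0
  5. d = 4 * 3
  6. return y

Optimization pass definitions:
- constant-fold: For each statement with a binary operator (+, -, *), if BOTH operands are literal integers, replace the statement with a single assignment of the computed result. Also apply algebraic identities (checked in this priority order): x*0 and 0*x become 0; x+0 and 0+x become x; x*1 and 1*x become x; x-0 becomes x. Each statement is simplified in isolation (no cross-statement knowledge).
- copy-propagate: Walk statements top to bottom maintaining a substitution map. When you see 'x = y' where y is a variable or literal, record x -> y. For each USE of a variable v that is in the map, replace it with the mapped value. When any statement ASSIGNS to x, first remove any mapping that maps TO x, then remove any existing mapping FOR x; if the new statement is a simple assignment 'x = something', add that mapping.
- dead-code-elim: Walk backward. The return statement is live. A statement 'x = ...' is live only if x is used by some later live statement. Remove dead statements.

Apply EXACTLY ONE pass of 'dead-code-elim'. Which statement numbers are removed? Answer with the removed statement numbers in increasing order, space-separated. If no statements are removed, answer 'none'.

Backward liveness scan:
Stmt 1 't = 9': DEAD (t not in live set [])
Stmt 2 'y = 5': KEEP (y is live); live-in = []
Stmt 3 'b = y + 0': DEAD (b not in live set ['y'])
Stmt 4 'u = 3 * 0': DEAD (u not in live set ['y'])
Stmt 5 'd = 4 * 3': DEAD (d not in live set ['y'])
Stmt 6 'return y': KEEP (return); live-in = ['y']
Removed statement numbers: [1, 3, 4, 5]
Surviving IR:
  y = 5
  return y

Answer: 1 3 4 5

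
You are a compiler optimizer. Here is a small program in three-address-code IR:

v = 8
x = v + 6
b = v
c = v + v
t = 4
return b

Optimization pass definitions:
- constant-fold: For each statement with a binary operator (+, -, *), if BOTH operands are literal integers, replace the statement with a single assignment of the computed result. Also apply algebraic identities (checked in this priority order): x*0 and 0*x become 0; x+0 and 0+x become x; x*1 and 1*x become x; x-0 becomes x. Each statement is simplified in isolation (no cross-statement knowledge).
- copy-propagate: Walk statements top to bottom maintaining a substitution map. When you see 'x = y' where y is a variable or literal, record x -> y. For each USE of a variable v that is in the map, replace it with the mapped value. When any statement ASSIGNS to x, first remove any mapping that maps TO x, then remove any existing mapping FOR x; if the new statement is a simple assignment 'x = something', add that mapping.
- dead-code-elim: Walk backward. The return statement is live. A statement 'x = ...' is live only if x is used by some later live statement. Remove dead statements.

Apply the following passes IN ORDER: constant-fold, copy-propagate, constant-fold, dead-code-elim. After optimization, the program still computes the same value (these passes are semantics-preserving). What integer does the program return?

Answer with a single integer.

Answer: 8

Derivation:
Initial IR:
  v = 8
  x = v + 6
  b = v
  c = v + v
  t = 4
  return b
After constant-fold (6 stmts):
  v = 8
  x = v + 6
  b = v
  c = v + v
  t = 4
  return b
After copy-propagate (6 stmts):
  v = 8
  x = 8 + 6
  b = 8
  c = 8 + 8
  t = 4
  return 8
After constant-fold (6 stmts):
  v = 8
  x = 14
  b = 8
  c = 16
  t = 4
  return 8
After dead-code-elim (1 stmts):
  return 8
Evaluate:
  v = 8  =>  v = 8
  x = v + 6  =>  x = 14
  b = v  =>  b = 8
  c = v + v  =>  c = 16
  t = 4  =>  t = 4
  return b = 8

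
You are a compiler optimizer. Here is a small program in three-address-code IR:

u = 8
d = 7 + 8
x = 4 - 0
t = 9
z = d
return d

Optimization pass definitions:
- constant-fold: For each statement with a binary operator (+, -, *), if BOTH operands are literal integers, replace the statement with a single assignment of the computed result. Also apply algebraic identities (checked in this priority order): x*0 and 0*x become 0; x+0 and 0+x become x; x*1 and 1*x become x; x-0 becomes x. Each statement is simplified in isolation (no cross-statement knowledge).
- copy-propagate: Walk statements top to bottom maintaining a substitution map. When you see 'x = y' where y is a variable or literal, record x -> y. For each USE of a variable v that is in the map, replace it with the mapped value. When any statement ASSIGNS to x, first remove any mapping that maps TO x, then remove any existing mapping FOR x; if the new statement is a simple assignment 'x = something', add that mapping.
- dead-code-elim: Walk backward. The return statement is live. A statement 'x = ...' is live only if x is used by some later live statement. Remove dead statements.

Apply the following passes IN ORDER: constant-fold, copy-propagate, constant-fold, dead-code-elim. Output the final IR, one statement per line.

Answer: return 15

Derivation:
Initial IR:
  u = 8
  d = 7 + 8
  x = 4 - 0
  t = 9
  z = d
  return d
After constant-fold (6 stmts):
  u = 8
  d = 15
  x = 4
  t = 9
  z = d
  return d
After copy-propagate (6 stmts):
  u = 8
  d = 15
  x = 4
  t = 9
  z = 15
  return 15
After constant-fold (6 stmts):
  u = 8
  d = 15
  x = 4
  t = 9
  z = 15
  return 15
After dead-code-elim (1 stmts):
  return 15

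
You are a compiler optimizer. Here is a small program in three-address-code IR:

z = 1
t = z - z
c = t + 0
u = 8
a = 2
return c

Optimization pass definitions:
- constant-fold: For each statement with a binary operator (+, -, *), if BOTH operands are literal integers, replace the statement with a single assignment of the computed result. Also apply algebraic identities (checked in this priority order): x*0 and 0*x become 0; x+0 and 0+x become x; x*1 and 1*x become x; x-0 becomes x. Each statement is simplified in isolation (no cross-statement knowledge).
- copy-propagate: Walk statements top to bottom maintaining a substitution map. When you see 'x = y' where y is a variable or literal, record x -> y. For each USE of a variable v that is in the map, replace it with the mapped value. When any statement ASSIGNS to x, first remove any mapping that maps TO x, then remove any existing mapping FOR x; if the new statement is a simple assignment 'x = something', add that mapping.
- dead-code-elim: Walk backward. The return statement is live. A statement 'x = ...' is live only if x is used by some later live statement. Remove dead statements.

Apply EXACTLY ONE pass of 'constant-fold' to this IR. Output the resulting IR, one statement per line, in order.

Answer: z = 1
t = z - z
c = t
u = 8
a = 2
return c

Derivation:
Applying constant-fold statement-by-statement:
  [1] z = 1  (unchanged)
  [2] t = z - z  (unchanged)
  [3] c = t + 0  -> c = t
  [4] u = 8  (unchanged)
  [5] a = 2  (unchanged)
  [6] return c  (unchanged)
Result (6 stmts):
  z = 1
  t = z - z
  c = t
  u = 8
  a = 2
  return c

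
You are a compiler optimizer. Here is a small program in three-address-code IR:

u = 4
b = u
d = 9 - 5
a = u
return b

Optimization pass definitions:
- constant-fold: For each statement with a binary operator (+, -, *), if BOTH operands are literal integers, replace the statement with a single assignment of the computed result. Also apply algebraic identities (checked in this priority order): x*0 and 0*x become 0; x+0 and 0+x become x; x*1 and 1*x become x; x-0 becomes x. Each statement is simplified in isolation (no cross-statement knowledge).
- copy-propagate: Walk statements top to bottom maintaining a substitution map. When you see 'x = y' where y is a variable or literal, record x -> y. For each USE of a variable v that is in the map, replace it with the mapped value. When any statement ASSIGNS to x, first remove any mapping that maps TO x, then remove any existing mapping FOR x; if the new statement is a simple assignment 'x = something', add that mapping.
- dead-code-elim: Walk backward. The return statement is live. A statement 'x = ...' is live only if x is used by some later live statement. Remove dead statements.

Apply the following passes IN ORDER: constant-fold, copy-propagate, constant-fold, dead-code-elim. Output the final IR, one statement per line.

Initial IR:
  u = 4
  b = u
  d = 9 - 5
  a = u
  return b
After constant-fold (5 stmts):
  u = 4
  b = u
  d = 4
  a = u
  return b
After copy-propagate (5 stmts):
  u = 4
  b = 4
  d = 4
  a = 4
  return 4
After constant-fold (5 stmts):
  u = 4
  b = 4
  d = 4
  a = 4
  return 4
After dead-code-elim (1 stmts):
  return 4

Answer: return 4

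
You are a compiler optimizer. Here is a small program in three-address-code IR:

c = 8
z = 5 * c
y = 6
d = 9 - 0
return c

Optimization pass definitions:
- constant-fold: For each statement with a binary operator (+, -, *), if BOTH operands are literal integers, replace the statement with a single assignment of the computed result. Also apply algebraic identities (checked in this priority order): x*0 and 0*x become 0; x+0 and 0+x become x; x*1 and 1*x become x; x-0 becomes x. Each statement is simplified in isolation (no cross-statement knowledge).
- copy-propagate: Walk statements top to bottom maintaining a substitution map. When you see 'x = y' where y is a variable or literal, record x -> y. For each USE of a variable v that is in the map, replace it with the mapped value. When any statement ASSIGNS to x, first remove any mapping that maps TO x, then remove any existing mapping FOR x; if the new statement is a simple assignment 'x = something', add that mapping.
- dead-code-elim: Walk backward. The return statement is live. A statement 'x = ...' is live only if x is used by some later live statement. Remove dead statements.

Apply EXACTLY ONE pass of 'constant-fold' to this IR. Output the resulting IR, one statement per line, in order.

Applying constant-fold statement-by-statement:
  [1] c = 8  (unchanged)
  [2] z = 5 * c  (unchanged)
  [3] y = 6  (unchanged)
  [4] d = 9 - 0  -> d = 9
  [5] return c  (unchanged)
Result (5 stmts):
  c = 8
  z = 5 * c
  y = 6
  d = 9
  return c

Answer: c = 8
z = 5 * c
y = 6
d = 9
return c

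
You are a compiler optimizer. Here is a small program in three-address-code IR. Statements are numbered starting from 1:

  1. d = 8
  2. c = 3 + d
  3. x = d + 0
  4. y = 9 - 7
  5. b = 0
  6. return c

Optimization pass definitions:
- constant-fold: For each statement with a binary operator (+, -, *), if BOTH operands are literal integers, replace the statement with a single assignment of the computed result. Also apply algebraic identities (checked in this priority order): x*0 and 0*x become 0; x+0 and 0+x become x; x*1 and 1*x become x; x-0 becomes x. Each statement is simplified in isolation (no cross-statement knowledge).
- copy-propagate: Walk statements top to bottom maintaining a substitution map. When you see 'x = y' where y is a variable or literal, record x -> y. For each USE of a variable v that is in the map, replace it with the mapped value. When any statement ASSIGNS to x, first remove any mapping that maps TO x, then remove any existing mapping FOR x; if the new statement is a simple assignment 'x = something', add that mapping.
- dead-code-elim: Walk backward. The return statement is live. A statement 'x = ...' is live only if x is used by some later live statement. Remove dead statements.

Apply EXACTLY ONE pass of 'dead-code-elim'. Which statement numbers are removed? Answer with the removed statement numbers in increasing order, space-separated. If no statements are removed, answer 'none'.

Answer: 3 4 5

Derivation:
Backward liveness scan:
Stmt 1 'd = 8': KEEP (d is live); live-in = []
Stmt 2 'c = 3 + d': KEEP (c is live); live-in = ['d']
Stmt 3 'x = d + 0': DEAD (x not in live set ['c'])
Stmt 4 'y = 9 - 7': DEAD (y not in live set ['c'])
Stmt 5 'b = 0': DEAD (b not in live set ['c'])
Stmt 6 'return c': KEEP (return); live-in = ['c']
Removed statement numbers: [3, 4, 5]
Surviving IR:
  d = 8
  c = 3 + d
  return c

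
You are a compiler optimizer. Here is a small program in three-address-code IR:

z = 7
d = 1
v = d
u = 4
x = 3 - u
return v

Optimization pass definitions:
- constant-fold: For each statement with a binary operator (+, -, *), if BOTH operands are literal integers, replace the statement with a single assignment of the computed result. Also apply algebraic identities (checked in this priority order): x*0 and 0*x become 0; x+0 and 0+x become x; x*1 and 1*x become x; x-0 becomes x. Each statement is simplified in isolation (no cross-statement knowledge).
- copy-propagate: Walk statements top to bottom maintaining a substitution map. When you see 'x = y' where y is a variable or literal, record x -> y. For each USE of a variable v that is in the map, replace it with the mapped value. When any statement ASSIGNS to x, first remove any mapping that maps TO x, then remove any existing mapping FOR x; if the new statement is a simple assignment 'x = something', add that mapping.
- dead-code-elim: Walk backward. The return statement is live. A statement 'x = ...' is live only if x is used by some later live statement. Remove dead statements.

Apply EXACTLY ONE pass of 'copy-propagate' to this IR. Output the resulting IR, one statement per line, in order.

Applying copy-propagate statement-by-statement:
  [1] z = 7  (unchanged)
  [2] d = 1  (unchanged)
  [3] v = d  -> v = 1
  [4] u = 4  (unchanged)
  [5] x = 3 - u  -> x = 3 - 4
  [6] return v  -> return 1
Result (6 stmts):
  z = 7
  d = 1
  v = 1
  u = 4
  x = 3 - 4
  return 1

Answer: z = 7
d = 1
v = 1
u = 4
x = 3 - 4
return 1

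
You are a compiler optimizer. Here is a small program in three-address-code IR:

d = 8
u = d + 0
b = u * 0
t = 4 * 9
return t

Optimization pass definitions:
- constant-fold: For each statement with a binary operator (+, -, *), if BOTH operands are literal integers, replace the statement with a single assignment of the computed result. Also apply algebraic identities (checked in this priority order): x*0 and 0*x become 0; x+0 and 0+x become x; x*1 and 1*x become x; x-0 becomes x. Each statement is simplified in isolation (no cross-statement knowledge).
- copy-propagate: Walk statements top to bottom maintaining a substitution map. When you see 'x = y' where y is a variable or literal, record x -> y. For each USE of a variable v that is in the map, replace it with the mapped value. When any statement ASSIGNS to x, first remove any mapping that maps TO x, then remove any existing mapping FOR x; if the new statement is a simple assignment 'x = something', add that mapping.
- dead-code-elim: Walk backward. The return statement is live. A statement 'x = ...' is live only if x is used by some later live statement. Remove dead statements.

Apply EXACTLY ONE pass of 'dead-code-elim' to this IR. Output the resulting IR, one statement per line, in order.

Applying dead-code-elim statement-by-statement:
  [5] return t  -> KEEP (return); live=['t']
  [4] t = 4 * 9  -> KEEP; live=[]
  [3] b = u * 0  -> DEAD (b not live)
  [2] u = d + 0  -> DEAD (u not live)
  [1] d = 8  -> DEAD (d not live)
Result (2 stmts):
  t = 4 * 9
  return t

Answer: t = 4 * 9
return t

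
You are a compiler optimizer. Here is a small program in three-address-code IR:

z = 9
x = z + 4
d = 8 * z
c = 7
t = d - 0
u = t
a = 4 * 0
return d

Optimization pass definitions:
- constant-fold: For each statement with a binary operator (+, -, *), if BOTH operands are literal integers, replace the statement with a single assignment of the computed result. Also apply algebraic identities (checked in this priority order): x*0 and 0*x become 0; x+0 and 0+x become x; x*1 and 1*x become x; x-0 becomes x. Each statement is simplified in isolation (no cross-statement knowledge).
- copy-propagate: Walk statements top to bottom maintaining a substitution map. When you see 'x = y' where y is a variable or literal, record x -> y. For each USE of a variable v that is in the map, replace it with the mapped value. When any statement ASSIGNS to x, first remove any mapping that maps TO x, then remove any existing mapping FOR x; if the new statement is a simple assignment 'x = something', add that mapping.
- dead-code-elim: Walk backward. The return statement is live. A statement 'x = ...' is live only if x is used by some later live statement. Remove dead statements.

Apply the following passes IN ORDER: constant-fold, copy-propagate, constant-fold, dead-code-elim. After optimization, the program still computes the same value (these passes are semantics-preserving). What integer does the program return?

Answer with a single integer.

Answer: 72

Derivation:
Initial IR:
  z = 9
  x = z + 4
  d = 8 * z
  c = 7
  t = d - 0
  u = t
  a = 4 * 0
  return d
After constant-fold (8 stmts):
  z = 9
  x = z + 4
  d = 8 * z
  c = 7
  t = d
  u = t
  a = 0
  return d
After copy-propagate (8 stmts):
  z = 9
  x = 9 + 4
  d = 8 * 9
  c = 7
  t = d
  u = d
  a = 0
  return d
After constant-fold (8 stmts):
  z = 9
  x = 13
  d = 72
  c = 7
  t = d
  u = d
  a = 0
  return d
After dead-code-elim (2 stmts):
  d = 72
  return d
Evaluate:
  z = 9  =>  z = 9
  x = z + 4  =>  x = 13
  d = 8 * z  =>  d = 72
  c = 7  =>  c = 7
  t = d - 0  =>  t = 72
  u = t  =>  u = 72
  a = 4 * 0  =>  a = 0
  return d = 72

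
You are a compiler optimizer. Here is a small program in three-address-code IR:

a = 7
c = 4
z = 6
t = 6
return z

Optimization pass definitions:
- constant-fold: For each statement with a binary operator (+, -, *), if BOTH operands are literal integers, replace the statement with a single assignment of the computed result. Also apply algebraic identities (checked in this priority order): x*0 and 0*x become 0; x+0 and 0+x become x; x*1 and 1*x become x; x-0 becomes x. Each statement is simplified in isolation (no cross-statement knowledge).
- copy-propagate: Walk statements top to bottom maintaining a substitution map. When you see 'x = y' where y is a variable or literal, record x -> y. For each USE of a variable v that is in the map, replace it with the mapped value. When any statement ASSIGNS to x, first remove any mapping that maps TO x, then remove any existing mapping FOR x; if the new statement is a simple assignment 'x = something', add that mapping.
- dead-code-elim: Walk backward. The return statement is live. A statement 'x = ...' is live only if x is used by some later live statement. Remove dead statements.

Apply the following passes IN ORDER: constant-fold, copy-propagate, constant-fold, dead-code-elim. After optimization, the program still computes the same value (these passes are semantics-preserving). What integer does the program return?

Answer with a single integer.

Answer: 6

Derivation:
Initial IR:
  a = 7
  c = 4
  z = 6
  t = 6
  return z
After constant-fold (5 stmts):
  a = 7
  c = 4
  z = 6
  t = 6
  return z
After copy-propagate (5 stmts):
  a = 7
  c = 4
  z = 6
  t = 6
  return 6
After constant-fold (5 stmts):
  a = 7
  c = 4
  z = 6
  t = 6
  return 6
After dead-code-elim (1 stmts):
  return 6
Evaluate:
  a = 7  =>  a = 7
  c = 4  =>  c = 4
  z = 6  =>  z = 6
  t = 6  =>  t = 6
  return z = 6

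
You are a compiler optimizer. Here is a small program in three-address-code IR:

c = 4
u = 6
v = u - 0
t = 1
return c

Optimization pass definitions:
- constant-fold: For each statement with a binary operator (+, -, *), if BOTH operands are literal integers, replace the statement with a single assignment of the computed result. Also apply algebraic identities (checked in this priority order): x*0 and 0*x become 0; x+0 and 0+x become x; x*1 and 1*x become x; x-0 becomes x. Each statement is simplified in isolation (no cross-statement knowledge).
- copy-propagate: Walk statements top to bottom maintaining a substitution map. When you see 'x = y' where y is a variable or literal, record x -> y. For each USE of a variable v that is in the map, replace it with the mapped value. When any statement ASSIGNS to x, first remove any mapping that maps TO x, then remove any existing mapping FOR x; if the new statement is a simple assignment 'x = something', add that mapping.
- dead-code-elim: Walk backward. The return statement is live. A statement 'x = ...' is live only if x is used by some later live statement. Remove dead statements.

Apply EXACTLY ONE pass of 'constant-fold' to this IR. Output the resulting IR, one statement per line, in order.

Applying constant-fold statement-by-statement:
  [1] c = 4  (unchanged)
  [2] u = 6  (unchanged)
  [3] v = u - 0  -> v = u
  [4] t = 1  (unchanged)
  [5] return c  (unchanged)
Result (5 stmts):
  c = 4
  u = 6
  v = u
  t = 1
  return c

Answer: c = 4
u = 6
v = u
t = 1
return c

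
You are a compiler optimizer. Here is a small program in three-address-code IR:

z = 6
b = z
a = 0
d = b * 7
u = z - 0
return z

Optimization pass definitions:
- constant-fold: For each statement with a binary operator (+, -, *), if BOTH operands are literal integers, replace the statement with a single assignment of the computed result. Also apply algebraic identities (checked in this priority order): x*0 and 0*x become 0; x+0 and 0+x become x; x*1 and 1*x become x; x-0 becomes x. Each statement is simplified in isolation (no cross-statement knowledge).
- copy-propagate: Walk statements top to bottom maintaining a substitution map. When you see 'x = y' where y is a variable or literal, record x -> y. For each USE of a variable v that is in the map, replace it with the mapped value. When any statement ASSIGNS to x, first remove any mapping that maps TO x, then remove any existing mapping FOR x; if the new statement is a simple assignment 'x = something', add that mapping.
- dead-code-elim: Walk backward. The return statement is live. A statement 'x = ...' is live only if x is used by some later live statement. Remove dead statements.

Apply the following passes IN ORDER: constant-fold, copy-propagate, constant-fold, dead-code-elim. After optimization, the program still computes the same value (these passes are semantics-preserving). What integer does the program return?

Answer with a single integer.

Initial IR:
  z = 6
  b = z
  a = 0
  d = b * 7
  u = z - 0
  return z
After constant-fold (6 stmts):
  z = 6
  b = z
  a = 0
  d = b * 7
  u = z
  return z
After copy-propagate (6 stmts):
  z = 6
  b = 6
  a = 0
  d = 6 * 7
  u = 6
  return 6
After constant-fold (6 stmts):
  z = 6
  b = 6
  a = 0
  d = 42
  u = 6
  return 6
After dead-code-elim (1 stmts):
  return 6
Evaluate:
  z = 6  =>  z = 6
  b = z  =>  b = 6
  a = 0  =>  a = 0
  d = b * 7  =>  d = 42
  u = z - 0  =>  u = 6
  return z = 6

Answer: 6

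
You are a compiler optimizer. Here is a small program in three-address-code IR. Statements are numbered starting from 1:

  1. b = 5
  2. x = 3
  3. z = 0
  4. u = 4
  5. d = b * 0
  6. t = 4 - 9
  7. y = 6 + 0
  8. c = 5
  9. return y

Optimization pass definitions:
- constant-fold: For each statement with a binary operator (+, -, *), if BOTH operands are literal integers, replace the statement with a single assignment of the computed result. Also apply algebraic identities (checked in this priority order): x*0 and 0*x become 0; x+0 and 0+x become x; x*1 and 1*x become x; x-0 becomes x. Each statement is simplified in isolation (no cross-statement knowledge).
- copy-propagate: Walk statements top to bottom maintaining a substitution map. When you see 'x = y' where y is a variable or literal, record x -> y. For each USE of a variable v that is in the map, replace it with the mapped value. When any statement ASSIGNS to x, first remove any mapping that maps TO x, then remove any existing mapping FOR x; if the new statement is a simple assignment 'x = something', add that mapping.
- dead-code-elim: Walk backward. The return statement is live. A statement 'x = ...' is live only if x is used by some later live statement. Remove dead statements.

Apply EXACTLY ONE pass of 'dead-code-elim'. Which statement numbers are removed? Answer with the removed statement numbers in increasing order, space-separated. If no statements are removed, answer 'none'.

Answer: 1 2 3 4 5 6 8

Derivation:
Backward liveness scan:
Stmt 1 'b = 5': DEAD (b not in live set [])
Stmt 2 'x = 3': DEAD (x not in live set [])
Stmt 3 'z = 0': DEAD (z not in live set [])
Stmt 4 'u = 4': DEAD (u not in live set [])
Stmt 5 'd = b * 0': DEAD (d not in live set [])
Stmt 6 't = 4 - 9': DEAD (t not in live set [])
Stmt 7 'y = 6 + 0': KEEP (y is live); live-in = []
Stmt 8 'c = 5': DEAD (c not in live set ['y'])
Stmt 9 'return y': KEEP (return); live-in = ['y']
Removed statement numbers: [1, 2, 3, 4, 5, 6, 8]
Surviving IR:
  y = 6 + 0
  return y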